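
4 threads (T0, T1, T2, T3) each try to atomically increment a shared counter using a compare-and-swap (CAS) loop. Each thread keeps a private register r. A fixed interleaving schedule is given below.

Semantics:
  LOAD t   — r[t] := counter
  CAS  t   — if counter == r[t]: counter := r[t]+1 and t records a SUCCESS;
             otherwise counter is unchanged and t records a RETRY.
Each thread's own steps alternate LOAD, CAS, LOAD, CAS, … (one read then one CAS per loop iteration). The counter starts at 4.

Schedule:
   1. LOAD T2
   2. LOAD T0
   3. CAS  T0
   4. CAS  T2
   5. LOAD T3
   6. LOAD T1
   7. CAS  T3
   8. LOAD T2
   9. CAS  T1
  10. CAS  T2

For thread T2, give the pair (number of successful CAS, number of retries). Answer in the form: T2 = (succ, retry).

#1 T2 reads 4
#2 T0 reads 4
#3 T0 CAS(4→5) writes; counter now 5
#4 T2 CAS(4→5) fails; counter now 5
#5 T3 reads 5
#6 T1 reads 5
#7 T3 CAS(5→6) writes; counter now 6
#8 T2 reads 6
#9 T1 CAS(5→6) fails; counter now 6
#10 T2 CAS(6→7) writes; counter now 7

T2 = (1, 1)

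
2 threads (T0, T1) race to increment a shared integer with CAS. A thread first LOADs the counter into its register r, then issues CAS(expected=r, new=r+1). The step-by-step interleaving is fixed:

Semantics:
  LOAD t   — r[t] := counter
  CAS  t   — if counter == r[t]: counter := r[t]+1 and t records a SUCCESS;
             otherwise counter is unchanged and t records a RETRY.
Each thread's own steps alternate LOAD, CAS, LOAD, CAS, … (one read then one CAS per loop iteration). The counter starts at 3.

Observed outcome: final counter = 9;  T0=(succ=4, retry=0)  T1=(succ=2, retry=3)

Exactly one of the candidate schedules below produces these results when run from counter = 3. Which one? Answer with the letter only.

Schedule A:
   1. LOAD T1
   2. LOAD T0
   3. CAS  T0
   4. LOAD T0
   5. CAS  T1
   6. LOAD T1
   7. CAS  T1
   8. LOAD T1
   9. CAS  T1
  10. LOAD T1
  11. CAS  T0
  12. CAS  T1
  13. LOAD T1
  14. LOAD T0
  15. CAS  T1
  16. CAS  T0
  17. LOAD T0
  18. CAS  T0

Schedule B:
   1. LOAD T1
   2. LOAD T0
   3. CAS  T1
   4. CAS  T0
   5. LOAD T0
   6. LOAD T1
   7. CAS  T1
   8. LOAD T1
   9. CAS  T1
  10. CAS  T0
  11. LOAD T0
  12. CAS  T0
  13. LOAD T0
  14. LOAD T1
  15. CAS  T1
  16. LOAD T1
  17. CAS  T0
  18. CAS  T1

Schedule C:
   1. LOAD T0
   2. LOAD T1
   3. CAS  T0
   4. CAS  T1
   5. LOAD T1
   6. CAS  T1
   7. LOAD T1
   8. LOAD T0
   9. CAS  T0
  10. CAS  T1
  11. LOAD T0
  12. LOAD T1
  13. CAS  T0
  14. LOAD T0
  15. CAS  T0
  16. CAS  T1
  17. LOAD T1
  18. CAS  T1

Simulating candidate C:
#1 T0 reads 3
#2 T1 reads 3
#3 T0 CAS(3→4) writes; counter now 4
#4 T1 CAS(3→4) fails; counter now 4
#5 T1 reads 4
#6 T1 CAS(4→5) writes; counter now 5
#7 T1 reads 5
#8 T0 reads 5
#9 T0 CAS(5→6) writes; counter now 6
#10 T1 CAS(5→6) fails; counter now 6
#11 T0 reads 6
#12 T1 reads 6
#13 T0 CAS(6→7) writes; counter now 7
#14 T0 reads 7
#15 T0 CAS(7→8) writes; counter now 8
#16 T1 CAS(6→7) fails; counter now 8
#17 T1 reads 8
#18 T1 CAS(8→9) writes; counter now 9

C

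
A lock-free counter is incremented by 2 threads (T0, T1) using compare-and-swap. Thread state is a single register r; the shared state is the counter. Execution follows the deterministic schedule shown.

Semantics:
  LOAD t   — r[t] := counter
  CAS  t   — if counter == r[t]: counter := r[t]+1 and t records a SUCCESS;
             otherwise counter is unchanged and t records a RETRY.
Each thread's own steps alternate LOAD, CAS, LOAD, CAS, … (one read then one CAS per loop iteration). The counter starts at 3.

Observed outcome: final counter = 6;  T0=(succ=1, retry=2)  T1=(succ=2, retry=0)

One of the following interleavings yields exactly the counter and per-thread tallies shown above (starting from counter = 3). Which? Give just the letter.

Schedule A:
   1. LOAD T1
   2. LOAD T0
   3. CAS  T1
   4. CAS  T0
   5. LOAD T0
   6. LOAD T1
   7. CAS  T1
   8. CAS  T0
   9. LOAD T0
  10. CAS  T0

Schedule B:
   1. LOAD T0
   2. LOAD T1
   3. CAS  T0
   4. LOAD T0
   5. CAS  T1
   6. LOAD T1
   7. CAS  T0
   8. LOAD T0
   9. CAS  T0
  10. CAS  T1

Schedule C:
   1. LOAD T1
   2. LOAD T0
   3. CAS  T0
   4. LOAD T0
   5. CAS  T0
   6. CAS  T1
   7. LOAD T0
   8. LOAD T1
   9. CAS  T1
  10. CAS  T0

A

Simulating candidate A:
T1 LOAD — after: cnt=3, r=3 — load
T0 LOAD — after: cnt=3, r=3 — load
T1 CAS — after: cnt=4, r=3 — ok
T0 CAS — after: cnt=4, r=3 — retry
T0 LOAD — after: cnt=4, r=4 — load
T1 LOAD — after: cnt=4, r=4 — load
T1 CAS — after: cnt=5, r=4 — ok
T0 CAS — after: cnt=5, r=4 — retry
T0 LOAD — after: cnt=5, r=5 — load
T0 CAS — after: cnt=6, r=5 — ok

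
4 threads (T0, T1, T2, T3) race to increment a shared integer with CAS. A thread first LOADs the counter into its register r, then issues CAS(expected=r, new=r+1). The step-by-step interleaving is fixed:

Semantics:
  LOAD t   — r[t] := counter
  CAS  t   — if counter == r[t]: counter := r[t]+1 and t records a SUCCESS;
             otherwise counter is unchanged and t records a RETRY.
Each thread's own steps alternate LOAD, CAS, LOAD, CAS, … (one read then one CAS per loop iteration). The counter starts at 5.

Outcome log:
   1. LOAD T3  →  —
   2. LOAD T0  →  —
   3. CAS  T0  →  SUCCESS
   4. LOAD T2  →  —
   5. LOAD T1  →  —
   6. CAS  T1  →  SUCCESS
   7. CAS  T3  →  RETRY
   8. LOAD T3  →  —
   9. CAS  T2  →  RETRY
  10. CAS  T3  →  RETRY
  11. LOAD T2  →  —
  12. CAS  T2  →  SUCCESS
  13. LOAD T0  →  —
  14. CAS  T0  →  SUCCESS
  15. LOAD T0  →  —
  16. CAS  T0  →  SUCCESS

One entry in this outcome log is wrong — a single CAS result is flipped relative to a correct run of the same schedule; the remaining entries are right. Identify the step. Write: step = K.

Correct run:
#1 T3 reads 5
#2 T0 reads 5
#3 T0 CAS(5→6) writes; counter now 6
#4 T2 reads 6
#5 T1 reads 6
#6 T1 CAS(6→7) writes; counter now 7
#7 T3 CAS(5→6) fails; counter now 7
#8 T3 reads 7
#9 T2 CAS(6→7) fails; counter now 7
#10 T3 CAS(7→8) writes; counter now 8
#11 T2 reads 8
#12 T2 CAS(8→9) writes; counter now 9
#13 T0 reads 9
#14 T0 CAS(9→10) writes; counter now 10
#15 T0 reads 10
#16 T0 CAS(10→11) writes; counter now 11
Mismatch at 10.

step = 10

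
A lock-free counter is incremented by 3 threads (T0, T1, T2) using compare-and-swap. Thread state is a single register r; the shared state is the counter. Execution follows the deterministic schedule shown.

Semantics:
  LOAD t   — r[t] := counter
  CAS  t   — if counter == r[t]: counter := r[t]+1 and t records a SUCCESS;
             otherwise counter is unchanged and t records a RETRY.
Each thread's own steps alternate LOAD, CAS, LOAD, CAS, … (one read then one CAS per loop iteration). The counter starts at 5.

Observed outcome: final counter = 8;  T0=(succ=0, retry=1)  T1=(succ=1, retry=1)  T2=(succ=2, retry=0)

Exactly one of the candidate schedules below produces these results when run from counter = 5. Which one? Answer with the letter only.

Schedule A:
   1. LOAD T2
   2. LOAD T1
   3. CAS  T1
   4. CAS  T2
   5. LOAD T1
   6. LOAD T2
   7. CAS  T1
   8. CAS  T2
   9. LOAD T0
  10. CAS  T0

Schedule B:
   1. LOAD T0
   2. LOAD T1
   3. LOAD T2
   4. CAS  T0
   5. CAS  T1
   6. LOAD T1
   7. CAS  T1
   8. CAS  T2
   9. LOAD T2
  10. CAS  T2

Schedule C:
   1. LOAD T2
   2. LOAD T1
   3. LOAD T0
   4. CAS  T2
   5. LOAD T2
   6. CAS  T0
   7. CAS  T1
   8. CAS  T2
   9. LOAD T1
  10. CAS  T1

C

Simulating candidate C:
step 1: T2 LOAD ⇒ load; ctr=5 reg=5
step 2: T1 LOAD ⇒ load; ctr=5 reg=5
step 3: T0 LOAD ⇒ load; ctr=5 reg=5
step 4: T2 CAS ⇒ ok; ctr=6 reg=5
step 5: T2 LOAD ⇒ load; ctr=6 reg=6
step 6: T0 CAS ⇒ retry; ctr=6 reg=5
step 7: T1 CAS ⇒ retry; ctr=6 reg=5
step 8: T2 CAS ⇒ ok; ctr=7 reg=6
step 9: T1 LOAD ⇒ load; ctr=7 reg=7
step 10: T1 CAS ⇒ ok; ctr=8 reg=7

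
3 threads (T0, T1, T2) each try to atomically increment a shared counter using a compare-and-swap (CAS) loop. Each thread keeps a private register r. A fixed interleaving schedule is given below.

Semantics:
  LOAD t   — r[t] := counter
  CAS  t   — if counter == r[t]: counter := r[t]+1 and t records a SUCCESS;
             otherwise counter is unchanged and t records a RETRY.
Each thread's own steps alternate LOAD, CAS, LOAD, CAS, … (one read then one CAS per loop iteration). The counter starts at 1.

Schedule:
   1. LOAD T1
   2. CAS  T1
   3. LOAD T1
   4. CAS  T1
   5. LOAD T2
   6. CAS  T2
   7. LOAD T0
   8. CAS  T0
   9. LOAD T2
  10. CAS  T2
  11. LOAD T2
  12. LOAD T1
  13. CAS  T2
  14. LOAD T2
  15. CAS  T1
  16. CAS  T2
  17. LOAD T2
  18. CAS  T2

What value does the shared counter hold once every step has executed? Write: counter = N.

counter = 9

   1) LOAD T1:  M=1  r_T1=1
   2) CAS  T1:  M=2  r_T1=1 ✓
   3) LOAD T1:  M=2  r_T1=2
   4) CAS  T1:  M=3  r_T1=2 ✓
   5) LOAD T2:  M=3  r_T2=3
   6) CAS  T2:  M=4  r_T2=3 ✓
   7) LOAD T0:  M=4  r_T0=4
   8) CAS  T0:  M=5  r_T0=4 ✓
   9) LOAD T2:  M=5  r_T2=5
  10) CAS  T2:  M=6  r_T2=5 ✓
  11) LOAD T2:  M=6  r_T2=6
  12) LOAD T1:  M=6  r_T1=6
  13) CAS  T2:  M=7  r_T2=6 ✓
  14) LOAD T2:  M=7  r_T2=7
  15) CAS  T1:  M=7  r_T1=6 ✗
  16) CAS  T2:  M=8  r_T2=7 ✓
  17) LOAD T2:  M=8  r_T2=8
  18) CAS  T2:  M=9  r_T2=8 ✓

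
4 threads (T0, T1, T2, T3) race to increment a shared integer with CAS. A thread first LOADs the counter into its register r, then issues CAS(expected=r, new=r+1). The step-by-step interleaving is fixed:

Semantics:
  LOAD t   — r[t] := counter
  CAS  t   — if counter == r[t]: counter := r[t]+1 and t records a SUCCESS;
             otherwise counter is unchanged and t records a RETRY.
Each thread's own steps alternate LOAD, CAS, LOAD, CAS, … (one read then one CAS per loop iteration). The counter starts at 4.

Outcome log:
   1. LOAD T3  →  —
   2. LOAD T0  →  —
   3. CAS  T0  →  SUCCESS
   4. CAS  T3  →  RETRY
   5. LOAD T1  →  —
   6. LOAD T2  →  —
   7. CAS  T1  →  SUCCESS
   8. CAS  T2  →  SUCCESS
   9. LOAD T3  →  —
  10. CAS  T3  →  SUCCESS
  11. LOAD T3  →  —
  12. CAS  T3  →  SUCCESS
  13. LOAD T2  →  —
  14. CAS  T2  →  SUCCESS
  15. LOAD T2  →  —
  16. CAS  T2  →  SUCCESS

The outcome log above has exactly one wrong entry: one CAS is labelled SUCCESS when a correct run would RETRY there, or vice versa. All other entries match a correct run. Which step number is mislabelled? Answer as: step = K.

step = 8

Re-executing:
T3 LOAD — after: cnt=4, r=4 — load
T0 LOAD — after: cnt=4, r=4 — load
T0 CAS — after: cnt=5, r=4 — ok
T3 CAS — after: cnt=5, r=4 — retry
T1 LOAD — after: cnt=5, r=5 — load
T2 LOAD — after: cnt=5, r=5 — load
T1 CAS — after: cnt=6, r=5 — ok
T2 CAS — after: cnt=6, r=5 — retry
T3 LOAD — after: cnt=6, r=6 — load
T3 CAS — after: cnt=7, r=6 — ok
T3 LOAD — after: cnt=7, r=7 — load
T3 CAS — after: cnt=8, r=7 — ok
T2 LOAD — after: cnt=8, r=8 — load
T2 CAS — after: cnt=9, r=8 — ok
T2 LOAD — after: cnt=9, r=9 — load
T2 CAS — after: cnt=10, r=9 — ok
Log disagrees first at step 8.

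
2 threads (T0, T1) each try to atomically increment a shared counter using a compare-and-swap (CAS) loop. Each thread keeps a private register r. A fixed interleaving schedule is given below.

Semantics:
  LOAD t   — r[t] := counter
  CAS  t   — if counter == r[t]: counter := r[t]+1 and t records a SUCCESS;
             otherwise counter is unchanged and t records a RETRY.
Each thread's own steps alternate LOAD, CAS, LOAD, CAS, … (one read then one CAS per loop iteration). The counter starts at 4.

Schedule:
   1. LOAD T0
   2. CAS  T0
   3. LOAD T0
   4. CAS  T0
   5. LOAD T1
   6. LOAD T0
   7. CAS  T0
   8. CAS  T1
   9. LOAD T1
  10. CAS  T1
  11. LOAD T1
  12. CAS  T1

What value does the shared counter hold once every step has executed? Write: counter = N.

1. LOAD T0 → mem=4 r[T0]=4 [LOAD]
2. CAS T0 → mem=5 r[T0]=4 [OK]
3. LOAD T0 → mem=5 r[T0]=5 [LOAD]
4. CAS T0 → mem=6 r[T0]=5 [OK]
5. LOAD T1 → mem=6 r[T1]=6 [LOAD]
6. LOAD T0 → mem=6 r[T0]=6 [LOAD]
7. CAS T0 → mem=7 r[T0]=6 [OK]
8. CAS T1 → mem=7 r[T1]=6 [RETRY]
9. LOAD T1 → mem=7 r[T1]=7 [LOAD]
10. CAS T1 → mem=8 r[T1]=7 [OK]
11. LOAD T1 → mem=8 r[T1]=8 [LOAD]
12. CAS T1 → mem=9 r[T1]=8 [OK]

counter = 9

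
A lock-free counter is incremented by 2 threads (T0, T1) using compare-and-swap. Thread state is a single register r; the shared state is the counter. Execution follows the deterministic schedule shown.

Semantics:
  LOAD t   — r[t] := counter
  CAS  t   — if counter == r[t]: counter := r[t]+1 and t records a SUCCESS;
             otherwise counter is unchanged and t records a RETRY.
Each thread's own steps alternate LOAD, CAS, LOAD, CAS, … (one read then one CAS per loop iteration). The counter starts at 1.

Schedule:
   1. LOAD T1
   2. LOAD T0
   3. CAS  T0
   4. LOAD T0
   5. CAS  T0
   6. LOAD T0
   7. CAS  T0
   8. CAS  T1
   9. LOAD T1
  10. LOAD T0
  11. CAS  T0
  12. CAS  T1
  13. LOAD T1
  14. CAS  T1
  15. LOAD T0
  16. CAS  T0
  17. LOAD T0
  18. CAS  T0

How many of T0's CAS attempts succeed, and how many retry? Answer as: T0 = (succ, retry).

T0 = (6, 0)

T1 LOAD — after: cnt=1, r=1 — load
T0 LOAD — after: cnt=1, r=1 — load
T0 CAS — after: cnt=2, r=1 — ok
T0 LOAD — after: cnt=2, r=2 — load
T0 CAS — after: cnt=3, r=2 — ok
T0 LOAD — after: cnt=3, r=3 — load
T0 CAS — after: cnt=4, r=3 — ok
T1 CAS — after: cnt=4, r=1 — retry
T1 LOAD — after: cnt=4, r=4 — load
T0 LOAD — after: cnt=4, r=4 — load
T0 CAS — after: cnt=5, r=4 — ok
T1 CAS — after: cnt=5, r=4 — retry
T1 LOAD — after: cnt=5, r=5 — load
T1 CAS — after: cnt=6, r=5 — ok
T0 LOAD — after: cnt=6, r=6 — load
T0 CAS — after: cnt=7, r=6 — ok
T0 LOAD — after: cnt=7, r=7 — load
T0 CAS — after: cnt=8, r=7 — ok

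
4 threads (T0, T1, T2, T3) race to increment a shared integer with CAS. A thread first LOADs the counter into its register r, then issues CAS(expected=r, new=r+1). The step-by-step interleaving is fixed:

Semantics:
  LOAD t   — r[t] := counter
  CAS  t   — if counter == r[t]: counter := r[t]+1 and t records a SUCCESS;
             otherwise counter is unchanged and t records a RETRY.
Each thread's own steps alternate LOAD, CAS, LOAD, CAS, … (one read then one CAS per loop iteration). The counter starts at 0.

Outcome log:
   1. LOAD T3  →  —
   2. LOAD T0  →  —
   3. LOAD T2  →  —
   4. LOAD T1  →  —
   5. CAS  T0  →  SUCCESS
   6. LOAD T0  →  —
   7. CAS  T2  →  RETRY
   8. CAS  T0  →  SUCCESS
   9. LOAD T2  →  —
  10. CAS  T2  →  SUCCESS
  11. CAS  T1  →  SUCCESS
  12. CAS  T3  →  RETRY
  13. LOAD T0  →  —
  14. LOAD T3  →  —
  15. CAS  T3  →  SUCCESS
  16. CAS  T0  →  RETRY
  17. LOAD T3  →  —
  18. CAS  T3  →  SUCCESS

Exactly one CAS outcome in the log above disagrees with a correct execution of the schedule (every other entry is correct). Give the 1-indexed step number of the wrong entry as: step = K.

step = 11

Re-executing:
   1) LOAD T3:  M=0  r_T3=0
   2) LOAD T0:  M=0  r_T0=0
   3) LOAD T2:  M=0  r_T2=0
   4) LOAD T1:  M=0  r_T1=0
   5) CAS  T0:  M=1  r_T0=0 ✓
   6) LOAD T0:  M=1  r_T0=1
   7) CAS  T2:  M=1  r_T2=0 ✗
   8) CAS  T0:  M=2  r_T0=1 ✓
   9) LOAD T2:  M=2  r_T2=2
  10) CAS  T2:  M=3  r_T2=2 ✓
  11) CAS  T1:  M=3  r_T1=0 ✗
  12) CAS  T3:  M=3  r_T3=0 ✗
  13) LOAD T0:  M=3  r_T0=3
  14) LOAD T3:  M=3  r_T3=3
  15) CAS  T3:  M=4  r_T3=3 ✓
  16) CAS  T0:  M=4  r_T0=3 ✗
  17) LOAD T3:  M=4  r_T3=4
  18) CAS  T3:  M=5  r_T3=4 ✓
Mismatch at 11.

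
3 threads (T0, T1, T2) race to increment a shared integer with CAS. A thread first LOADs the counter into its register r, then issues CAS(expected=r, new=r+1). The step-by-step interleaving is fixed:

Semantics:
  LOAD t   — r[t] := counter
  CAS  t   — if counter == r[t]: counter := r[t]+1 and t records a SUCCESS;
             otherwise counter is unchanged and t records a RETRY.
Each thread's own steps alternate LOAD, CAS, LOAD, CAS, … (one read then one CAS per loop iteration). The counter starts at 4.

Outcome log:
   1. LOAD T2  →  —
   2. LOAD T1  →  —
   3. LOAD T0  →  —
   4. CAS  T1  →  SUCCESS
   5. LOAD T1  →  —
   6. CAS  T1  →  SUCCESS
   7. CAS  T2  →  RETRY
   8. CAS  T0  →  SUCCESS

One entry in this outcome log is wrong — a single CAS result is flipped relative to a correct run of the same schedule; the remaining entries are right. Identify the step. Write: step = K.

step = 8

Reference trace:
#1 T2 reads 4
#2 T1 reads 4
#3 T0 reads 4
#4 T1 CAS(4→5) writes; counter now 5
#5 T1 reads 5
#6 T1 CAS(5→6) writes; counter now 6
#7 T2 CAS(4→5) fails; counter now 6
#8 T0 CAS(4→5) fails; counter now 6
Log disagrees first at step 8.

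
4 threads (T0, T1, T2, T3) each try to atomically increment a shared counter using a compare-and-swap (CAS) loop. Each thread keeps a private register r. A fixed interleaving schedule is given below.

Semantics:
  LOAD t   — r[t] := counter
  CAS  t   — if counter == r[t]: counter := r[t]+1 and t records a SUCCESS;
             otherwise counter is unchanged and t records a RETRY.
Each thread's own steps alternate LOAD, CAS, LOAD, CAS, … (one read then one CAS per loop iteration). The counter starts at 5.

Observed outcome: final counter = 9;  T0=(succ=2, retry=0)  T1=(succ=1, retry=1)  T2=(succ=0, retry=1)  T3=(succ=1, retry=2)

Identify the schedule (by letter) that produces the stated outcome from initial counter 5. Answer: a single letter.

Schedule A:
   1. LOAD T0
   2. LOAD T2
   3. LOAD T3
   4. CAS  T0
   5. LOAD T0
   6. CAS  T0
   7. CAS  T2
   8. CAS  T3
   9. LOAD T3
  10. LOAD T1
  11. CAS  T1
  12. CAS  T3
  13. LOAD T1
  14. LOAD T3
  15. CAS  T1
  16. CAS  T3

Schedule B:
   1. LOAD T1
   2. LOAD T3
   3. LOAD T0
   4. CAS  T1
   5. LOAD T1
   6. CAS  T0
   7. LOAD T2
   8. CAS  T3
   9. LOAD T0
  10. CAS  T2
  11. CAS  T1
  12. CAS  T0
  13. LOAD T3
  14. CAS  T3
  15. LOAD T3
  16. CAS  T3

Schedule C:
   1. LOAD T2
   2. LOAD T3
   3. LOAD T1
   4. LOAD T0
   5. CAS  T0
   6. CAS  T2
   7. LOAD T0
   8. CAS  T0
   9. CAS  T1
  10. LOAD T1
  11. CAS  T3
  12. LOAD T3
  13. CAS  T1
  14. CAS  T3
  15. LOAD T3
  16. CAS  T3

Run C:
step 1: T2 LOAD ⇒ load; ctr=5 reg=5
step 2: T3 LOAD ⇒ load; ctr=5 reg=5
step 3: T1 LOAD ⇒ load; ctr=5 reg=5
step 4: T0 LOAD ⇒ load; ctr=5 reg=5
step 5: T0 CAS ⇒ ok; ctr=6 reg=5
step 6: T2 CAS ⇒ retry; ctr=6 reg=5
step 7: T0 LOAD ⇒ load; ctr=6 reg=6
step 8: T0 CAS ⇒ ok; ctr=7 reg=6
step 9: T1 CAS ⇒ retry; ctr=7 reg=5
step 10: T1 LOAD ⇒ load; ctr=7 reg=7
step 11: T3 CAS ⇒ retry; ctr=7 reg=5
step 12: T3 LOAD ⇒ load; ctr=7 reg=7
step 13: T1 CAS ⇒ ok; ctr=8 reg=7
step 14: T3 CAS ⇒ retry; ctr=8 reg=7
step 15: T3 LOAD ⇒ load; ctr=8 reg=8
step 16: T3 CAS ⇒ ok; ctr=9 reg=8

C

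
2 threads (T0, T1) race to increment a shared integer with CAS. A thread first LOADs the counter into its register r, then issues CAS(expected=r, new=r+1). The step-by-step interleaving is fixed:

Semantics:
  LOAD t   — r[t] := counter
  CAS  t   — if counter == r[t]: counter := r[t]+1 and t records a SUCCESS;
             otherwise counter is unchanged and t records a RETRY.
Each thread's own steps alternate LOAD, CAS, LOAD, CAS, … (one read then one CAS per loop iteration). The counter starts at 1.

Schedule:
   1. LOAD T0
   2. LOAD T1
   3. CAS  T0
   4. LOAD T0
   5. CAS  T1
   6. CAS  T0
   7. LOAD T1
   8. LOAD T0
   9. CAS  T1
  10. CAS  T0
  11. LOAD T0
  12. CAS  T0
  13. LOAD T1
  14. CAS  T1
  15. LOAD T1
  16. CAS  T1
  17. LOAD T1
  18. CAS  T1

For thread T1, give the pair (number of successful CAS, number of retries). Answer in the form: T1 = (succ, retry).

[1] T0.load  rd  (counter 1, T0.r 1)
[2] T1.load  rd  (counter 1, T1.r 1)
[3] T0.cas  hit  (counter 2, T0.r 1)
[4] T0.load  rd  (counter 2, T0.r 2)
[5] T1.cas  miss  (counter 2, T1.r 1)
[6] T0.cas  hit  (counter 3, T0.r 2)
[7] T1.load  rd  (counter 3, T1.r 3)
[8] T0.load  rd  (counter 3, T0.r 3)
[9] T1.cas  hit  (counter 4, T1.r 3)
[10] T0.cas  miss  (counter 4, T0.r 3)
[11] T0.load  rd  (counter 4, T0.r 4)
[12] T0.cas  hit  (counter 5, T0.r 4)
[13] T1.load  rd  (counter 5, T1.r 5)
[14] T1.cas  hit  (counter 6, T1.r 5)
[15] T1.load  rd  (counter 6, T1.r 6)
[16] T1.cas  hit  (counter 7, T1.r 6)
[17] T1.load  rd  (counter 7, T1.r 7)
[18] T1.cas  hit  (counter 8, T1.r 7)

T1 = (4, 1)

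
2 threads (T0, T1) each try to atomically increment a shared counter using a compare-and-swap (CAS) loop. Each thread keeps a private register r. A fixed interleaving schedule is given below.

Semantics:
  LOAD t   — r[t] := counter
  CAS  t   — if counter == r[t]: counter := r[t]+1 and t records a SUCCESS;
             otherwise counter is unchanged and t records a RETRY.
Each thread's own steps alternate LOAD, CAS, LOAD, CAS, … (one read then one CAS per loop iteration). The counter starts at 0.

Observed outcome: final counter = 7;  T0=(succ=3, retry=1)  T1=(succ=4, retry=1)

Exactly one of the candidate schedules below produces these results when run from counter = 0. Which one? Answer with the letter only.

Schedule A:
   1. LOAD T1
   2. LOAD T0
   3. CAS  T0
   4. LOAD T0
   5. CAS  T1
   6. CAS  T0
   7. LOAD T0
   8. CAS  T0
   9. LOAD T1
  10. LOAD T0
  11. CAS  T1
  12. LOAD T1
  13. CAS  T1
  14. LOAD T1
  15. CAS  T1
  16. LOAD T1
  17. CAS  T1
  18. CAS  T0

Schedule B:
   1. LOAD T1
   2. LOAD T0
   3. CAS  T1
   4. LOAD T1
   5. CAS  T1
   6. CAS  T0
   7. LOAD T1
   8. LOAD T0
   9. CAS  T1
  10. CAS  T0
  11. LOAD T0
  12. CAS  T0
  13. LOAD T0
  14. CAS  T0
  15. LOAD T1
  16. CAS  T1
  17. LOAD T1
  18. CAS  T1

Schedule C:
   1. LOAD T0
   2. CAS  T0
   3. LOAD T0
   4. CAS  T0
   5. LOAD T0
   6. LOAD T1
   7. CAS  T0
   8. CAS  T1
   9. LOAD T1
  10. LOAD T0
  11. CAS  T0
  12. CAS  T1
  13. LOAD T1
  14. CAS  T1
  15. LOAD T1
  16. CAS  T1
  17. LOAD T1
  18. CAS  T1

A

Tracing schedule A:
step 1: T1 LOAD ⇒ load; ctr=0 reg=0
step 2: T0 LOAD ⇒ load; ctr=0 reg=0
step 3: T0 CAS ⇒ ok; ctr=1 reg=0
step 4: T0 LOAD ⇒ load; ctr=1 reg=1
step 5: T1 CAS ⇒ retry; ctr=1 reg=0
step 6: T0 CAS ⇒ ok; ctr=2 reg=1
step 7: T0 LOAD ⇒ load; ctr=2 reg=2
step 8: T0 CAS ⇒ ok; ctr=3 reg=2
step 9: T1 LOAD ⇒ load; ctr=3 reg=3
step 10: T0 LOAD ⇒ load; ctr=3 reg=3
step 11: T1 CAS ⇒ ok; ctr=4 reg=3
step 12: T1 LOAD ⇒ load; ctr=4 reg=4
step 13: T1 CAS ⇒ ok; ctr=5 reg=4
step 14: T1 LOAD ⇒ load; ctr=5 reg=5
step 15: T1 CAS ⇒ ok; ctr=6 reg=5
step 16: T1 LOAD ⇒ load; ctr=6 reg=6
step 17: T1 CAS ⇒ ok; ctr=7 reg=6
step 18: T0 CAS ⇒ retry; ctr=7 reg=3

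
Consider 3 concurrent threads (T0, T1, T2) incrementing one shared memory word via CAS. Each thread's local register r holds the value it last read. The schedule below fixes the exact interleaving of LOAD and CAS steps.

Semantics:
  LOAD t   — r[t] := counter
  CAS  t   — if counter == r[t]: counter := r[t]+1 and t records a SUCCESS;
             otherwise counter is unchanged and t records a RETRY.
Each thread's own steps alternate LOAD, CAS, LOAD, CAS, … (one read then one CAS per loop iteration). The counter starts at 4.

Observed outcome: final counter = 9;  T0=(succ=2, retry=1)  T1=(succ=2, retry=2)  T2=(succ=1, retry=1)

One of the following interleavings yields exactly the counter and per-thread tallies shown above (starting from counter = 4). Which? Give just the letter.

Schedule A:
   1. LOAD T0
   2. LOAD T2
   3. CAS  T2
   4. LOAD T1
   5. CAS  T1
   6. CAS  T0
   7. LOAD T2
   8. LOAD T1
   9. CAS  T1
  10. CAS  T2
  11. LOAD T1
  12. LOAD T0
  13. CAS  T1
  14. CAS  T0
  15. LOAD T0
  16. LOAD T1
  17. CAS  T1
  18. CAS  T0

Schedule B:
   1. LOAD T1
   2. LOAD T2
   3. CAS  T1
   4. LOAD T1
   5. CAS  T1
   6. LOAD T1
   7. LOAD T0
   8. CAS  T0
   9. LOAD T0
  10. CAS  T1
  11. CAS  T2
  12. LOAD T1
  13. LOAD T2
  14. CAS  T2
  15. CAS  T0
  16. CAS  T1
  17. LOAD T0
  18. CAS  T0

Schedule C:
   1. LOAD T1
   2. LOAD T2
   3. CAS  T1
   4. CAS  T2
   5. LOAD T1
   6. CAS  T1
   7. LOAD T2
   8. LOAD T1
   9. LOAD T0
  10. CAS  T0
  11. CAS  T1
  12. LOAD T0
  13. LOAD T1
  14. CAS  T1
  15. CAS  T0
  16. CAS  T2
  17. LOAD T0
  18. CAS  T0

Run B:
step 1: T1 LOAD ⇒ load; ctr=4 reg=4
step 2: T2 LOAD ⇒ load; ctr=4 reg=4
step 3: T1 CAS ⇒ ok; ctr=5 reg=4
step 4: T1 LOAD ⇒ load; ctr=5 reg=5
step 5: T1 CAS ⇒ ok; ctr=6 reg=5
step 6: T1 LOAD ⇒ load; ctr=6 reg=6
step 7: T0 LOAD ⇒ load; ctr=6 reg=6
step 8: T0 CAS ⇒ ok; ctr=7 reg=6
step 9: T0 LOAD ⇒ load; ctr=7 reg=7
step 10: T1 CAS ⇒ retry; ctr=7 reg=6
step 11: T2 CAS ⇒ retry; ctr=7 reg=4
step 12: T1 LOAD ⇒ load; ctr=7 reg=7
step 13: T2 LOAD ⇒ load; ctr=7 reg=7
step 14: T2 CAS ⇒ ok; ctr=8 reg=7
step 15: T0 CAS ⇒ retry; ctr=8 reg=7
step 16: T1 CAS ⇒ retry; ctr=8 reg=7
step 17: T0 LOAD ⇒ load; ctr=8 reg=8
step 18: T0 CAS ⇒ ok; ctr=9 reg=8

B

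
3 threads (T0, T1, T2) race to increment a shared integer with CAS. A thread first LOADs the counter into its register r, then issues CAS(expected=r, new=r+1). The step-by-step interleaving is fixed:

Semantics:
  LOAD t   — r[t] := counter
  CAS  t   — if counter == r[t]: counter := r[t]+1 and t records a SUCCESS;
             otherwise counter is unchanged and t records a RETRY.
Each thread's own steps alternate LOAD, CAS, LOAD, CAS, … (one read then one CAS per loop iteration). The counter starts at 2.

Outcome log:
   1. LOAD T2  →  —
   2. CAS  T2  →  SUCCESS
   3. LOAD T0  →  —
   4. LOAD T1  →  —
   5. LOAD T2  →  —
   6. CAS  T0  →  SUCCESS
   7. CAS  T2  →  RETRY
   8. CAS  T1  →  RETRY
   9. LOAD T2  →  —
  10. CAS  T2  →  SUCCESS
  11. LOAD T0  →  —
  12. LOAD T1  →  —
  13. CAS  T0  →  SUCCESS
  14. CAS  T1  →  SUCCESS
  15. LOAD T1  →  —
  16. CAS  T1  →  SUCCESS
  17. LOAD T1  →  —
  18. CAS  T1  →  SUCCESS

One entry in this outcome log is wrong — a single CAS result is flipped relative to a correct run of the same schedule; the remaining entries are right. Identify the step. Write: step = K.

step = 14

Correct run:
   1) LOAD T2:  M=2  r_T2=2
   2) CAS  T2:  M=3  r_T2=2 ✓
   3) LOAD T0:  M=3  r_T0=3
   4) LOAD T1:  M=3  r_T1=3
   5) LOAD T2:  M=3  r_T2=3
   6) CAS  T0:  M=4  r_T0=3 ✓
   7) CAS  T2:  M=4  r_T2=3 ✗
   8) CAS  T1:  M=4  r_T1=3 ✗
   9) LOAD T2:  M=4  r_T2=4
  10) CAS  T2:  M=5  r_T2=4 ✓
  11) LOAD T0:  M=5  r_T0=5
  12) LOAD T1:  M=5  r_T1=5
  13) CAS  T0:  M=6  r_T0=5 ✓
  14) CAS  T1:  M=6  r_T1=5 ✗
  15) LOAD T1:  M=6  r_T1=6
  16) CAS  T1:  M=7  r_T1=6 ✓
  17) LOAD T1:  M=7  r_T1=7
  18) CAS  T1:  M=8  r_T1=7 ✓
Log disagrees first at step 14.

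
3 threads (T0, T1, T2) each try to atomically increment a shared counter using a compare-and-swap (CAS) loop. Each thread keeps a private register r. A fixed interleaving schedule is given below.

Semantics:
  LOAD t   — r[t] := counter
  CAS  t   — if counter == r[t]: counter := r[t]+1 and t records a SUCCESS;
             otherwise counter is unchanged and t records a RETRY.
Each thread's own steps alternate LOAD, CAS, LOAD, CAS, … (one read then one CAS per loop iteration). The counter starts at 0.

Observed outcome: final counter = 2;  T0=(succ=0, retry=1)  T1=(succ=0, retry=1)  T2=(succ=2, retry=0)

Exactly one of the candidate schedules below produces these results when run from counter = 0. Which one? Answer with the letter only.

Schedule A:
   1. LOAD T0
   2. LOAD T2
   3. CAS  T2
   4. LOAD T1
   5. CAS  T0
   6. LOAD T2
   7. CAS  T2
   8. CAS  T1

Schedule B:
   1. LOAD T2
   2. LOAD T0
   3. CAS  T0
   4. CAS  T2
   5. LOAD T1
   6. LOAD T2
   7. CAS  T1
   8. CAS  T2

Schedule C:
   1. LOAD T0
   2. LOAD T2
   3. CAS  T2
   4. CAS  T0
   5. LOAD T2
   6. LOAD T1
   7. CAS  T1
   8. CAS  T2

A

Tracing schedule A:
1. LOAD T0 → mem=0 r[T0]=0 [LOAD]
2. LOAD T2 → mem=0 r[T2]=0 [LOAD]
3. CAS T2 → mem=1 r[T2]=0 [OK]
4. LOAD T1 → mem=1 r[T1]=1 [LOAD]
5. CAS T0 → mem=1 r[T0]=0 [RETRY]
6. LOAD T2 → mem=1 r[T2]=1 [LOAD]
7. CAS T2 → mem=2 r[T2]=1 [OK]
8. CAS T1 → mem=2 r[T1]=1 [RETRY]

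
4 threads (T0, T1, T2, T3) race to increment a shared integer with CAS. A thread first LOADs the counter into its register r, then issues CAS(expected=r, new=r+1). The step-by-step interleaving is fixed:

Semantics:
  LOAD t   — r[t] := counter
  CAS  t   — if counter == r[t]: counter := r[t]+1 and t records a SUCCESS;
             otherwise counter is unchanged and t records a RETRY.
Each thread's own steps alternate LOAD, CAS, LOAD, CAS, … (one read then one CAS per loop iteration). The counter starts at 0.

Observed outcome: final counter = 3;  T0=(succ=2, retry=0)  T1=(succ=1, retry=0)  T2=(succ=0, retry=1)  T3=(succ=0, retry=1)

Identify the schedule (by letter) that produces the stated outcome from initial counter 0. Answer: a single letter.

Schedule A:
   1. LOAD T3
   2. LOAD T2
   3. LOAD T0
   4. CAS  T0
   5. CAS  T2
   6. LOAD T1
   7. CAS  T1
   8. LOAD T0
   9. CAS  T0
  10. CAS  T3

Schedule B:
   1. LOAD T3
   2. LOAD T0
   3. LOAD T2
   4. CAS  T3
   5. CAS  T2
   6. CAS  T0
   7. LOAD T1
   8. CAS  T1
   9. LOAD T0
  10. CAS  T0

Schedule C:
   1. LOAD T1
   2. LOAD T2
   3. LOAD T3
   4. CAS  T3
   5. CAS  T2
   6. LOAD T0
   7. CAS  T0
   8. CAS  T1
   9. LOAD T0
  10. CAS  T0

Simulating candidate A:
   1) LOAD T3:  M=0  r_T3=0
   2) LOAD T2:  M=0  r_T2=0
   3) LOAD T0:  M=0  r_T0=0
   4) CAS  T0:  M=1  r_T0=0 ✓
   5) CAS  T2:  M=1  r_T2=0 ✗
   6) LOAD T1:  M=1  r_T1=1
   7) CAS  T1:  M=2  r_T1=1 ✓
   8) LOAD T0:  M=2  r_T0=2
   9) CAS  T0:  M=3  r_T0=2 ✓
  10) CAS  T3:  M=3  r_T3=0 ✗

A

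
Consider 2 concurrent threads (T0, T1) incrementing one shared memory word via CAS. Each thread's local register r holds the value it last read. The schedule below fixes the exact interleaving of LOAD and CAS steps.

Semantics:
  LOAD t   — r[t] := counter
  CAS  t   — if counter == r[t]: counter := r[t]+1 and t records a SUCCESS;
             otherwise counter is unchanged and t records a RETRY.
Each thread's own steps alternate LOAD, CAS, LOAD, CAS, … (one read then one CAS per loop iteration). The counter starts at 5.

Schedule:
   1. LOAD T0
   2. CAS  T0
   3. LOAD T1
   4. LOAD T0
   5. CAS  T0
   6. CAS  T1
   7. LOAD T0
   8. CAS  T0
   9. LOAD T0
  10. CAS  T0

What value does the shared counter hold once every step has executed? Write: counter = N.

#1 T0 reads 5
#2 T0 CAS(5→6) writes; counter now 6
#3 T1 reads 6
#4 T0 reads 6
#5 T0 CAS(6→7) writes; counter now 7
#6 T1 CAS(6→7) fails; counter now 7
#7 T0 reads 7
#8 T0 CAS(7→8) writes; counter now 8
#9 T0 reads 8
#10 T0 CAS(8→9) writes; counter now 9

counter = 9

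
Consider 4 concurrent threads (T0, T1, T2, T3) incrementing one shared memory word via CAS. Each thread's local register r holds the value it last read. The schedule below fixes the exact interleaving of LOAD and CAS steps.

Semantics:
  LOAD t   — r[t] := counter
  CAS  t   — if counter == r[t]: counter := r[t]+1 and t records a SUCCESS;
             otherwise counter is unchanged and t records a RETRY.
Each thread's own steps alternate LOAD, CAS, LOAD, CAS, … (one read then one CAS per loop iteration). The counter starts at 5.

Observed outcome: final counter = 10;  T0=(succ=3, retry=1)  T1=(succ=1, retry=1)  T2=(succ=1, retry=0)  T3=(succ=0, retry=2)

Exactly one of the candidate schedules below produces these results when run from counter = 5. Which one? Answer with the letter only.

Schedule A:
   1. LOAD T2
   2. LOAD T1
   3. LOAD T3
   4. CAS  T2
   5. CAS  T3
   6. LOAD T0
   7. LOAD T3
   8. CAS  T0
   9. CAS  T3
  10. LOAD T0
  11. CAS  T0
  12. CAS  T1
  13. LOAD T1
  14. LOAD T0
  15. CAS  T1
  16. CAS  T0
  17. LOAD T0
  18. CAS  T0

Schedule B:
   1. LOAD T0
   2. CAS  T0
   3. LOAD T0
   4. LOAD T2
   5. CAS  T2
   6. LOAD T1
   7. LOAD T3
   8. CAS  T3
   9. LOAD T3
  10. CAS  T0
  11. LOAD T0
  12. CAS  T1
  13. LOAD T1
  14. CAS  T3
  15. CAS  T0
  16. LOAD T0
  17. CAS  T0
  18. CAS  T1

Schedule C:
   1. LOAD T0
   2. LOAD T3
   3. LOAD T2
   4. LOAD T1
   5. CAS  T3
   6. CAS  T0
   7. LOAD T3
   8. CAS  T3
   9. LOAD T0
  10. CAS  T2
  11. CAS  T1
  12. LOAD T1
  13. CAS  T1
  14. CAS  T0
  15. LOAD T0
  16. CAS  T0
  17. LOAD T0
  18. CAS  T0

A

Tracing schedule A:
[1] T2.load  rd  (counter 5, T2.r 5)
[2] T1.load  rd  (counter 5, T1.r 5)
[3] T3.load  rd  (counter 5, T3.r 5)
[4] T2.cas  hit  (counter 6, T2.r 5)
[5] T3.cas  miss  (counter 6, T3.r 5)
[6] T0.load  rd  (counter 6, T0.r 6)
[7] T3.load  rd  (counter 6, T3.r 6)
[8] T0.cas  hit  (counter 7, T0.r 6)
[9] T3.cas  miss  (counter 7, T3.r 6)
[10] T0.load  rd  (counter 7, T0.r 7)
[11] T0.cas  hit  (counter 8, T0.r 7)
[12] T1.cas  miss  (counter 8, T1.r 5)
[13] T1.load  rd  (counter 8, T1.r 8)
[14] T0.load  rd  (counter 8, T0.r 8)
[15] T1.cas  hit  (counter 9, T1.r 8)
[16] T0.cas  miss  (counter 9, T0.r 8)
[17] T0.load  rd  (counter 9, T0.r 9)
[18] T0.cas  hit  (counter 10, T0.r 9)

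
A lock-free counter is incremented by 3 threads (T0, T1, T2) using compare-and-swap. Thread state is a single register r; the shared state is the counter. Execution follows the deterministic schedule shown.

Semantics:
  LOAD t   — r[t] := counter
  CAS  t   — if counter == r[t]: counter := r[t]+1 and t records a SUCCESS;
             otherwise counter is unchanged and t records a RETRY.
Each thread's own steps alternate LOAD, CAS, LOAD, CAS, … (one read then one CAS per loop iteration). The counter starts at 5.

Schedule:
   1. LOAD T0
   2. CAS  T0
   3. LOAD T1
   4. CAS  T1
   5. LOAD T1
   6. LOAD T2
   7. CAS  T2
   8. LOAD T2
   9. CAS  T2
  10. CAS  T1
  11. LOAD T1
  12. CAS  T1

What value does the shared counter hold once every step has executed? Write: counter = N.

#1 T0 reads 5
#2 T0 CAS(5→6) writes; counter now 6
#3 T1 reads 6
#4 T1 CAS(6→7) writes; counter now 7
#5 T1 reads 7
#6 T2 reads 7
#7 T2 CAS(7→8) writes; counter now 8
#8 T2 reads 8
#9 T2 CAS(8→9) writes; counter now 9
#10 T1 CAS(7→8) fails; counter now 9
#11 T1 reads 9
#12 T1 CAS(9→10) writes; counter now 10

counter = 10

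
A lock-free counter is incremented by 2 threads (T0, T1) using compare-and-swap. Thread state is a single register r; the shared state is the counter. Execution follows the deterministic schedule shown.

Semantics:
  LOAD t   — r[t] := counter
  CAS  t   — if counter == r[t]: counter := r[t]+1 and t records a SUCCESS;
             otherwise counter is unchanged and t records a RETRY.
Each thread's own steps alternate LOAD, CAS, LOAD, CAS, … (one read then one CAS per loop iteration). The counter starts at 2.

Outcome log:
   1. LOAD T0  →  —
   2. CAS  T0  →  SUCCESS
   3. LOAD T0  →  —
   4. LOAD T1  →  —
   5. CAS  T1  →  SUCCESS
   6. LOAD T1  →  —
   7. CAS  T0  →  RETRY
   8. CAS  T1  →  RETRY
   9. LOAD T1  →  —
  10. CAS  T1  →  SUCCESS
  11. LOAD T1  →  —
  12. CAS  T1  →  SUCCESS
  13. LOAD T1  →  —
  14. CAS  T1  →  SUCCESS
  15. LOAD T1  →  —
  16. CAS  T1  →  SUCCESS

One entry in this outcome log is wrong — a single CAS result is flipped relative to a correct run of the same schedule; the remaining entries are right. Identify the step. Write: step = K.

step = 8

Correct run:
#1 T0 reads 2
#2 T0 CAS(2→3) writes; counter now 3
#3 T0 reads 3
#4 T1 reads 3
#5 T1 CAS(3→4) writes; counter now 4
#6 T1 reads 4
#7 T0 CAS(3→4) fails; counter now 4
#8 T1 CAS(4→5) writes; counter now 5
#9 T1 reads 5
#10 T1 CAS(5→6) writes; counter now 6
#11 T1 reads 6
#12 T1 CAS(6→7) writes; counter now 7
#13 T1 reads 7
#14 T1 CAS(7→8) writes; counter now 8
#15 T1 reads 8
#16 T1 CAS(8→9) writes; counter now 9
Mismatch at 8.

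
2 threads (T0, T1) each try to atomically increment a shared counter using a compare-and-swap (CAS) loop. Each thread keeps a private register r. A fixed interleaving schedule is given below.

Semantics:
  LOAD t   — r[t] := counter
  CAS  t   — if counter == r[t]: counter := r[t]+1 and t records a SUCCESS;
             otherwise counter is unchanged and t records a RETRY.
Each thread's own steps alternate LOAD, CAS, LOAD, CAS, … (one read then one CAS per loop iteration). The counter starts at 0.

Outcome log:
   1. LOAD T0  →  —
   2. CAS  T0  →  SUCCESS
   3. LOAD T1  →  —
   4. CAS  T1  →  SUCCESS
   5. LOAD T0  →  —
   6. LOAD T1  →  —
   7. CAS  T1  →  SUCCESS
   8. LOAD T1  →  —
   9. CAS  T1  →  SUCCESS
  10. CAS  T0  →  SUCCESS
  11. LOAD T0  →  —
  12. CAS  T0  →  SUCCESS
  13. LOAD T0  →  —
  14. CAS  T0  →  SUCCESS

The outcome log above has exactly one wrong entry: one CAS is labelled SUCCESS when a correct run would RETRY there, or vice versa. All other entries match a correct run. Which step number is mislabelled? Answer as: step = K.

Re-executing:
step 1: T0 LOAD ⇒ load; ctr=0 reg=0
step 2: T0 CAS ⇒ ok; ctr=1 reg=0
step 3: T1 LOAD ⇒ load; ctr=1 reg=1
step 4: T1 CAS ⇒ ok; ctr=2 reg=1
step 5: T0 LOAD ⇒ load; ctr=2 reg=2
step 6: T1 LOAD ⇒ load; ctr=2 reg=2
step 7: T1 CAS ⇒ ok; ctr=3 reg=2
step 8: T1 LOAD ⇒ load; ctr=3 reg=3
step 9: T1 CAS ⇒ ok; ctr=4 reg=3
step 10: T0 CAS ⇒ retry; ctr=4 reg=2
step 11: T0 LOAD ⇒ load; ctr=4 reg=4
step 12: T0 CAS ⇒ ok; ctr=5 reg=4
step 13: T0 LOAD ⇒ load; ctr=5 reg=5
step 14: T0 CAS ⇒ ok; ctr=6 reg=5
Mismatch at 10.

step = 10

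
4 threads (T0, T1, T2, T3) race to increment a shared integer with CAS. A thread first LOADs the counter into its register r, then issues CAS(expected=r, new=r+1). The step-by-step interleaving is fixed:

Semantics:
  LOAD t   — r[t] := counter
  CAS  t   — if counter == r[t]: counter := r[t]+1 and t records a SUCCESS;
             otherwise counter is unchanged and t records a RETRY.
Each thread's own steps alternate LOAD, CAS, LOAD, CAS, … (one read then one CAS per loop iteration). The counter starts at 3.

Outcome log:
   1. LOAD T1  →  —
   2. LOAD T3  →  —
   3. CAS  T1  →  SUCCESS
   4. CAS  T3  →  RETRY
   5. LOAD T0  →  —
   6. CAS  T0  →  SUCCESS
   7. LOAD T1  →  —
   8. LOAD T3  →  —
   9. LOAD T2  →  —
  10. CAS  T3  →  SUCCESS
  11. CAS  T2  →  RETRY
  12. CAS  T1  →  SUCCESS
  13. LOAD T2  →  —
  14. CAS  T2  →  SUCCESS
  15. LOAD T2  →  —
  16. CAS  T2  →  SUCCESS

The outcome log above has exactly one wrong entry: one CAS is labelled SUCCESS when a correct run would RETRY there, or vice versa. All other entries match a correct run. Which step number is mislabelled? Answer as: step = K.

Correct run:
[1] T1.load  rd  (counter 3, T1.r 3)
[2] T3.load  rd  (counter 3, T3.r 3)
[3] T1.cas  hit  (counter 4, T1.r 3)
[4] T3.cas  miss  (counter 4, T3.r 3)
[5] T0.load  rd  (counter 4, T0.r 4)
[6] T0.cas  hit  (counter 5, T0.r 4)
[7] T1.load  rd  (counter 5, T1.r 5)
[8] T3.load  rd  (counter 5, T3.r 5)
[9] T2.load  rd  (counter 5, T2.r 5)
[10] T3.cas  hit  (counter 6, T3.r 5)
[11] T2.cas  miss  (counter 6, T2.r 5)
[12] T1.cas  miss  (counter 6, T1.r 5)
[13] T2.load  rd  (counter 6, T2.r 6)
[14] T2.cas  hit  (counter 7, T2.r 6)
[15] T2.load  rd  (counter 7, T2.r 7)
[16] T2.cas  hit  (counter 8, T2.r 7)
Mismatch at 12.

step = 12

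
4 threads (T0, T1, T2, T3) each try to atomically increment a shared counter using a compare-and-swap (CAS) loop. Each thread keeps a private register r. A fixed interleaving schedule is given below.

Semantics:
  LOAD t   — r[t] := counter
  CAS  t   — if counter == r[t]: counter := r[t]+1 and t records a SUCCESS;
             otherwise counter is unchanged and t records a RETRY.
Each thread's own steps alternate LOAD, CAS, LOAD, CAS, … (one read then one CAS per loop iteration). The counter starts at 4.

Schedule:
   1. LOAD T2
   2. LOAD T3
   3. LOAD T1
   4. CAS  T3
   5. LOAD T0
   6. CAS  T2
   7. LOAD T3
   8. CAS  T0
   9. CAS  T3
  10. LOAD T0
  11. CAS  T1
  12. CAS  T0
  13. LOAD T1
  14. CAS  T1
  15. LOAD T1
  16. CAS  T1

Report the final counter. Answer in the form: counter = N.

counter = 9

#1 T2 reads 4
#2 T3 reads 4
#3 T1 reads 4
#4 T3 CAS(4→5) writes; counter now 5
#5 T0 reads 5
#6 T2 CAS(4→5) fails; counter now 5
#7 T3 reads 5
#8 T0 CAS(5→6) writes; counter now 6
#9 T3 CAS(5→6) fails; counter now 6
#10 T0 reads 6
#11 T1 CAS(4→5) fails; counter now 6
#12 T0 CAS(6→7) writes; counter now 7
#13 T1 reads 7
#14 T1 CAS(7→8) writes; counter now 8
#15 T1 reads 8
#16 T1 CAS(8→9) writes; counter now 9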